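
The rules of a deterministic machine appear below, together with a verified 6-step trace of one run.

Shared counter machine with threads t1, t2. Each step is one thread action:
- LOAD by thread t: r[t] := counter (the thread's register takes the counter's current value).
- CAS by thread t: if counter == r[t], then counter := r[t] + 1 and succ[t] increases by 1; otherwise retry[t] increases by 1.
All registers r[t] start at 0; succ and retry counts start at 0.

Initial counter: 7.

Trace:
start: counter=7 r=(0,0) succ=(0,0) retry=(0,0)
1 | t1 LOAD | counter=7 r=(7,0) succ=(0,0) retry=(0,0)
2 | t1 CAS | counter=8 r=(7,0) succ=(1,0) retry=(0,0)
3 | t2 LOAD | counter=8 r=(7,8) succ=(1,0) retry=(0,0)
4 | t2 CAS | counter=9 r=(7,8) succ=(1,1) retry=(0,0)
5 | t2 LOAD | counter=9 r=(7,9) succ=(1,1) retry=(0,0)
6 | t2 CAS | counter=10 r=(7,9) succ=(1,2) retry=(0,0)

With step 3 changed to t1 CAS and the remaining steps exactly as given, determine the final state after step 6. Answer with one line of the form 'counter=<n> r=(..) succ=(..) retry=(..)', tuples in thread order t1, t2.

(re-executing from step 3 with the substitution; state before step 3: counter=8 r=(7,0) succ=(1,0) retry=(0,0))
3 | t1 CAS | counter=8 r=(7,0) succ=(1,0) retry=(1,0)
4 | t2 CAS | counter=8 r=(7,0) succ=(1,0) retry=(1,1)
5 | t2 LOAD | counter=8 r=(7,8) succ=(1,0) retry=(1,1)
6 | t2 CAS | counter=9 r=(7,8) succ=(1,1) retry=(1,1)

counter=9 r=(7,8) succ=(1,1) retry=(1,1)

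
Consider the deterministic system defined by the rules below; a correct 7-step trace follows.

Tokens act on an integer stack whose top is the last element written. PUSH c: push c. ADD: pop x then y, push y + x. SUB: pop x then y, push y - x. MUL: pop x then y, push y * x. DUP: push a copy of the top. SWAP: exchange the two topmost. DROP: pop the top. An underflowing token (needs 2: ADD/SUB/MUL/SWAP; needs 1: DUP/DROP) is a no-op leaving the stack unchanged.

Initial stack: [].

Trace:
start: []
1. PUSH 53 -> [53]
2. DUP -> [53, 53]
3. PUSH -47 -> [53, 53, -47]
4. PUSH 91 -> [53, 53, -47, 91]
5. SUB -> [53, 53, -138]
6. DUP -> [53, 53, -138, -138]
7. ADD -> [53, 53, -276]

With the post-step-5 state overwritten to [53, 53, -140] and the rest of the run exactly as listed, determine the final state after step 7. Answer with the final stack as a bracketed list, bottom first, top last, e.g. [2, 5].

state after step 5 := [53, 53, -140]
6. DUP -> [53, 53, -140, -140]
7. ADD -> [53, 53, -280]

[53, 53, -280]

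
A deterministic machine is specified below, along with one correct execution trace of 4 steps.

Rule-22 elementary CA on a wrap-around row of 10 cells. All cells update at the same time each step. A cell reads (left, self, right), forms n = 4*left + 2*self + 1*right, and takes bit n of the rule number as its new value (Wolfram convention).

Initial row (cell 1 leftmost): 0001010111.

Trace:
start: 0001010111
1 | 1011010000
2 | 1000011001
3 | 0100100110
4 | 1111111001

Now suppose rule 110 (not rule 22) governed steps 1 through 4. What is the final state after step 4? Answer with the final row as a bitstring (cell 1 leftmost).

0010011111

(re-executing steps 1..4 under rule 110; state before step 1: 0001010111)
1 | 0011111101
2 | 0110000111
3 | 1110001101
4 | 0010011111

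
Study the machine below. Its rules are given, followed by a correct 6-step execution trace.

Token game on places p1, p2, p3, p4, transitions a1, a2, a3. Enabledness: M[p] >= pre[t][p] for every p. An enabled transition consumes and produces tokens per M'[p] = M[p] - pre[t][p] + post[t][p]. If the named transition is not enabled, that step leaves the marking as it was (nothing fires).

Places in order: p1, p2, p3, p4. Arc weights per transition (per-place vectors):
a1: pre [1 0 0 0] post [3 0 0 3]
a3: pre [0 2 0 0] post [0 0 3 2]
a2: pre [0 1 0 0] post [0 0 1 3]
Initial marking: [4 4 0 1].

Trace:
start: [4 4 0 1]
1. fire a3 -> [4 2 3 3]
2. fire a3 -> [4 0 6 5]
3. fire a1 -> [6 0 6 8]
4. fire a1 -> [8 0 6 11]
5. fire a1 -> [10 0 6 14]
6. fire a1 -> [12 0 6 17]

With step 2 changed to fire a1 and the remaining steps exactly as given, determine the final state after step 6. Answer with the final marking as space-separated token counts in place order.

14 2 3 18

(re-executing from step 2 with the substitution; state before step 2: [4 2 3 3])
2. fire a1 -> [6 2 3 6]
3. fire a1 -> [8 2 3 9]
4. fire a1 -> [10 2 3 12]
5. fire a1 -> [12 2 3 15]
6. fire a1 -> [14 2 3 18]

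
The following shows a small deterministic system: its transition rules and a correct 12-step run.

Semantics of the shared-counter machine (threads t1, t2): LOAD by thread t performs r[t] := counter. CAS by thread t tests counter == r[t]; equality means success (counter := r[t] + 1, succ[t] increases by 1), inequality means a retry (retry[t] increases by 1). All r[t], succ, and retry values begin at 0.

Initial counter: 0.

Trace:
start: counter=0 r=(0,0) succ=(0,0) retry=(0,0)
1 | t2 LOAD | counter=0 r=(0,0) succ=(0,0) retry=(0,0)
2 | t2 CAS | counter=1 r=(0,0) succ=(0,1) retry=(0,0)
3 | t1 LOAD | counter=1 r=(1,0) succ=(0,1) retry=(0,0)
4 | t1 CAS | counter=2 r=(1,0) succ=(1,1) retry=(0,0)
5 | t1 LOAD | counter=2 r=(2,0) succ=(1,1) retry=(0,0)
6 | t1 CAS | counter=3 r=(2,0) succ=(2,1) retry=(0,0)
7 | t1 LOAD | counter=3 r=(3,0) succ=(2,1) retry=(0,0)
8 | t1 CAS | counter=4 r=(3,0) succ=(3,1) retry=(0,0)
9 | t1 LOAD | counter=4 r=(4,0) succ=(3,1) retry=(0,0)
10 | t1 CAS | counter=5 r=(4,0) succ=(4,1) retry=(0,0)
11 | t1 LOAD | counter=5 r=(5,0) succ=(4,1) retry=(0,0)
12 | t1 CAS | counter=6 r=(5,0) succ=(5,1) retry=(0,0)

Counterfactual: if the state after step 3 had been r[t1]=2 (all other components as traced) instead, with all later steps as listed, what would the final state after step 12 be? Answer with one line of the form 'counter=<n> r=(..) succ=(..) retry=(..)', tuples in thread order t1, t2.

counter=5 r=(4,0) succ=(4,1) retry=(1,0)

state after step 3 := counter=1 r=(2,0) succ=(0,1) retry=(0,0)
4 | t1 CAS | counter=1 r=(2,0) succ=(0,1) retry=(1,0)
5 | t1 LOAD | counter=1 r=(1,0) succ=(0,1) retry=(1,0)
6 | t1 CAS | counter=2 r=(1,0) succ=(1,1) retry=(1,0)
7 | t1 LOAD | counter=2 r=(2,0) succ=(1,1) retry=(1,0)
8 | t1 CAS | counter=3 r=(2,0) succ=(2,1) retry=(1,0)
9 | t1 LOAD | counter=3 r=(3,0) succ=(2,1) retry=(1,0)
10 | t1 CAS | counter=4 r=(3,0) succ=(3,1) retry=(1,0)
11 | t1 LOAD | counter=4 r=(4,0) succ=(3,1) retry=(1,0)
12 | t1 CAS | counter=5 r=(4,0) succ=(4,1) retry=(1,0)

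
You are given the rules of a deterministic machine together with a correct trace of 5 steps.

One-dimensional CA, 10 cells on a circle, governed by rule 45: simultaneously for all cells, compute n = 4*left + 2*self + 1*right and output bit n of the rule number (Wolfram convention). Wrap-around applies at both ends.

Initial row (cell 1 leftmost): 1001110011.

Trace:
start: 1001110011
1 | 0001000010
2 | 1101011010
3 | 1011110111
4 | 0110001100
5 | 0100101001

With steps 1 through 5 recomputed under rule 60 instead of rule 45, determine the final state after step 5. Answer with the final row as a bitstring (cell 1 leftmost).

1111011110

(re-executing steps 1..5 under rule 60; state before step 1: 1001110011)
1 | 0101001010
2 | 0111101111
3 | 1100011000
4 | 1010010100
5 | 1111011110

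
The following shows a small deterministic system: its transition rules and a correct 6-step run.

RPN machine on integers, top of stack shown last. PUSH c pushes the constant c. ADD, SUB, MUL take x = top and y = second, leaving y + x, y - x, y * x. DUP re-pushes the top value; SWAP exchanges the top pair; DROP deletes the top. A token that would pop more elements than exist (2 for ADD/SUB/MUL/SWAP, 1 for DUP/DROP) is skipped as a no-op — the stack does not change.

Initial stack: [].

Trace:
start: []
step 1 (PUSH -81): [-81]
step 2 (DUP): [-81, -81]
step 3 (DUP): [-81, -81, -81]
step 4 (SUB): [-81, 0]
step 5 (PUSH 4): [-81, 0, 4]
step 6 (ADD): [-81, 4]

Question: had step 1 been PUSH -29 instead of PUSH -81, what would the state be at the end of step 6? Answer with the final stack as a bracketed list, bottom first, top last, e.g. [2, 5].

(re-executing from step 1 with the substitution; state before step 1: [])
step 1 (PUSH -29): [-29]
step 2 (DUP): [-29, -29]
step 3 (DUP): [-29, -29, -29]
step 4 (SUB): [-29, 0]
step 5 (PUSH 4): [-29, 0, 4]
step 6 (ADD): [-29, 4]

[-29, 4]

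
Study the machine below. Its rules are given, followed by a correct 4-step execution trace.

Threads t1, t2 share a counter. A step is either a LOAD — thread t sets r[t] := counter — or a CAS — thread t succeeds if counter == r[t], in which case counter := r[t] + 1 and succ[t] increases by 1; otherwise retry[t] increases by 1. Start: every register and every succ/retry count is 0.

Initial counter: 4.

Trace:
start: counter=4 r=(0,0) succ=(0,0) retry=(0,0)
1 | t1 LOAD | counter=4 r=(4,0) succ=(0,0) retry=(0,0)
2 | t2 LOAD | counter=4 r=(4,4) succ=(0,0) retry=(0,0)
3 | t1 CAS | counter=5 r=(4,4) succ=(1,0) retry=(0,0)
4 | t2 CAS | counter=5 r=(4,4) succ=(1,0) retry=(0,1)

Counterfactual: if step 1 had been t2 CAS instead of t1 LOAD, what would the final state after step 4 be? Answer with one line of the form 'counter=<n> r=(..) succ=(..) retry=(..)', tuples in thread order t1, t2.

(re-executing from step 1 with the substitution; state before step 1: counter=4 r=(0,0) succ=(0,0) retry=(0,0))
1 | t2 CAS | counter=4 r=(0,0) succ=(0,0) retry=(0,1)
2 | t2 LOAD | counter=4 r=(0,4) succ=(0,0) retry=(0,1)
3 | t1 CAS | counter=4 r=(0,4) succ=(0,0) retry=(1,1)
4 | t2 CAS | counter=5 r=(0,4) succ=(0,1) retry=(1,1)

counter=5 r=(0,4) succ=(0,1) retry=(1,1)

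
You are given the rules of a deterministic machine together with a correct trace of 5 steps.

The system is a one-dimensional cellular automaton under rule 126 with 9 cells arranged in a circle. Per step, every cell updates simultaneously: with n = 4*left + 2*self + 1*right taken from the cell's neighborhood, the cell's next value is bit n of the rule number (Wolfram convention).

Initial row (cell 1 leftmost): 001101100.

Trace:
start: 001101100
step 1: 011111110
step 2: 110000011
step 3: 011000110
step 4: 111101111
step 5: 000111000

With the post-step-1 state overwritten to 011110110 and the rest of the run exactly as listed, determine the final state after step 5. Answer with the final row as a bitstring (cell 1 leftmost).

111111101

state after step 1 := 011110110
step 2: 110011111
step 3: 011110000
step 4: 110011000
step 5: 111111101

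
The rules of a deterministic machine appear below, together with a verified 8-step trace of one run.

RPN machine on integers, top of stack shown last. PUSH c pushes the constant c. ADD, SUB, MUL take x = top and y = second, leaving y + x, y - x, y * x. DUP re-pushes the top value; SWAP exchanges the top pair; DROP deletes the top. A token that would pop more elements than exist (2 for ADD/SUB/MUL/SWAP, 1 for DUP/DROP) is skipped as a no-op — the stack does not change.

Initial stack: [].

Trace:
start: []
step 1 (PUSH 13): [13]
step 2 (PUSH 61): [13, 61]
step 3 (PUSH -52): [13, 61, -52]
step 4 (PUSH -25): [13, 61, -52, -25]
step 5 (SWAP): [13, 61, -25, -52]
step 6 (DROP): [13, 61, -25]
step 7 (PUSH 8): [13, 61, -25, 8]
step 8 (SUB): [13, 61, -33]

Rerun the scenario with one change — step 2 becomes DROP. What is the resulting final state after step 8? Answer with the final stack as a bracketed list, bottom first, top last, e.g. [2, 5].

(re-executing from step 2 with the substitution; state before step 2: [13])
step 2 (DROP): []
step 3 (PUSH -52): [-52]
step 4 (PUSH -25): [-52, -25]
step 5 (SWAP): [-25, -52]
step 6 (DROP): [-25]
step 7 (PUSH 8): [-25, 8]
step 8 (SUB): [-33]

[-33]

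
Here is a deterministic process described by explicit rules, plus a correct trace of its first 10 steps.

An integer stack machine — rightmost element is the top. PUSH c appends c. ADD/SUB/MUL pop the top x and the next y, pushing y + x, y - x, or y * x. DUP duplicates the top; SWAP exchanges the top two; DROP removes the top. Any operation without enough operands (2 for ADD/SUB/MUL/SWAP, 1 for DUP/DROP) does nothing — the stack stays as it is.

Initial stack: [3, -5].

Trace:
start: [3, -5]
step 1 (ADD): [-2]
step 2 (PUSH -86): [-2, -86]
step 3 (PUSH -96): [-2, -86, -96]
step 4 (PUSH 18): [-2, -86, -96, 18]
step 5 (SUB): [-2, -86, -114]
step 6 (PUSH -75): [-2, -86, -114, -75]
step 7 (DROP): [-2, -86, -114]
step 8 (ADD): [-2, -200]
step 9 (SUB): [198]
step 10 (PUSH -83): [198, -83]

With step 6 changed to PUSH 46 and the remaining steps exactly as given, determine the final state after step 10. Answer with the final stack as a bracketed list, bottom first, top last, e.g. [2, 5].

(re-executing from step 6 with the substitution; state before step 6: [-2, -86, -114])
step 6 (PUSH 46): [-2, -86, -114, 46]
step 7 (DROP): [-2, -86, -114]
step 8 (ADD): [-2, -200]
step 9 (SUB): [198]
step 10 (PUSH -83): [198, -83]

[198, -83]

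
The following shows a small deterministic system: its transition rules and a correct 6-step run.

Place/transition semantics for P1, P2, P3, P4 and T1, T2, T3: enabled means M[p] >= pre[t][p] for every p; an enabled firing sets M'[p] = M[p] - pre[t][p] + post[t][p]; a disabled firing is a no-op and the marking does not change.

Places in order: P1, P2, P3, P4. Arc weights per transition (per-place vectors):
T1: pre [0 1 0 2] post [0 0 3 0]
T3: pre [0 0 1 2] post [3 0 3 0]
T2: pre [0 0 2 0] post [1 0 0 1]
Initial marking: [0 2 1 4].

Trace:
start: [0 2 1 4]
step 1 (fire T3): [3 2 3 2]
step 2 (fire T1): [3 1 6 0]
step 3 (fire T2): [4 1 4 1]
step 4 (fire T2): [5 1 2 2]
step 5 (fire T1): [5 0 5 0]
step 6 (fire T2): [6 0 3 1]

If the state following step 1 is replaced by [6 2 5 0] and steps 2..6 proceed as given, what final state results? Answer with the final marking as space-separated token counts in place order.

9 1 2 1

state after step 1 := [6 2 5 0]
step 2 (fire T1): [6 2 5 0]
step 3 (fire T2): [7 2 3 1]
step 4 (fire T2): [8 2 1 2]
step 5 (fire T1): [8 1 4 0]
step 6 (fire T2): [9 1 2 1]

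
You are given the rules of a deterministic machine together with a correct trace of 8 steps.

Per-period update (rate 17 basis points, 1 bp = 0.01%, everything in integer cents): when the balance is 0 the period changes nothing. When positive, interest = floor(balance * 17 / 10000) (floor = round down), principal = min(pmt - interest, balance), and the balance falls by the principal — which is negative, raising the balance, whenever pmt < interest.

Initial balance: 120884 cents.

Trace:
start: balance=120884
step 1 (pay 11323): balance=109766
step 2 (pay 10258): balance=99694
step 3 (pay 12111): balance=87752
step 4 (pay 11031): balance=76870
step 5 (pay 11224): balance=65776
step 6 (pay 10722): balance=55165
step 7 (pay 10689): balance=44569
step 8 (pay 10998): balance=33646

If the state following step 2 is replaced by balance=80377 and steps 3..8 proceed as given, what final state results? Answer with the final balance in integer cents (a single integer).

14131

state after step 2 := balance=80377
step 3 (pay 12111): balance=68402
step 4 (pay 11031): balance=57487
step 5 (pay 11224): balance=46360
step 6 (pay 10722): balance=35716
step 7 (pay 10689): balance=25087
step 8 (pay 10998): balance=14131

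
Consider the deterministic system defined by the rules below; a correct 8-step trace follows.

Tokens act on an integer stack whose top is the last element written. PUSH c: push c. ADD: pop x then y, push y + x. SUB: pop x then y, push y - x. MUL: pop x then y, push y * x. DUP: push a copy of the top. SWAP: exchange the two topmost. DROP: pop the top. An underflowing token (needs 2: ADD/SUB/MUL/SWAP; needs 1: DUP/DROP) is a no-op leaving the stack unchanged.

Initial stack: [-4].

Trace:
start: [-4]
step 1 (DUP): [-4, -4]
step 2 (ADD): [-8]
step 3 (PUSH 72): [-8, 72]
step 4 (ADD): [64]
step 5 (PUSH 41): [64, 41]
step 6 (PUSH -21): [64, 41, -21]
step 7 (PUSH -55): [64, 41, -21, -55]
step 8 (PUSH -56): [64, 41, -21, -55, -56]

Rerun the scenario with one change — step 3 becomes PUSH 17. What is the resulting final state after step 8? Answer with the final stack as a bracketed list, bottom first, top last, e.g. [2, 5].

[9, 41, -21, -55, -56]

(re-executing from step 3 with the substitution; state before step 3: [-8])
step 3 (PUSH 17): [-8, 17]
step 4 (ADD): [9]
step 5 (PUSH 41): [9, 41]
step 6 (PUSH -21): [9, 41, -21]
step 7 (PUSH -55): [9, 41, -21, -55]
step 8 (PUSH -56): [9, 41, -21, -55, -56]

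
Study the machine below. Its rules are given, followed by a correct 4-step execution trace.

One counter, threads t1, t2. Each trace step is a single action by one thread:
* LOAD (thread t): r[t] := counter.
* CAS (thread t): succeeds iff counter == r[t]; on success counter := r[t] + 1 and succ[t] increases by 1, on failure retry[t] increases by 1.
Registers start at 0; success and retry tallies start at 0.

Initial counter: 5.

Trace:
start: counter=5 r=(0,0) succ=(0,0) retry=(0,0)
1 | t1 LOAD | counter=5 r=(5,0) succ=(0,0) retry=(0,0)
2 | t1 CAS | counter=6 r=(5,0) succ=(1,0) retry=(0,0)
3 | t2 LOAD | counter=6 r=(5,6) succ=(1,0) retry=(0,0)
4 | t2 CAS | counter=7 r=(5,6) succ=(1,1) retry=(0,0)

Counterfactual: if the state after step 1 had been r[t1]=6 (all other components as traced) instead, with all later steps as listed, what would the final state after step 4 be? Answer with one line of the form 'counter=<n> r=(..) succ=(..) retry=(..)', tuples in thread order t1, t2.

state after step 1 := counter=5 r=(6,0) succ=(0,0) retry=(0,0)
2 | t1 CAS | counter=5 r=(6,0) succ=(0,0) retry=(1,0)
3 | t2 LOAD | counter=5 r=(6,5) succ=(0,0) retry=(1,0)
4 | t2 CAS | counter=6 r=(6,5) succ=(0,1) retry=(1,0)

counter=6 r=(6,5) succ=(0,1) retry=(1,0)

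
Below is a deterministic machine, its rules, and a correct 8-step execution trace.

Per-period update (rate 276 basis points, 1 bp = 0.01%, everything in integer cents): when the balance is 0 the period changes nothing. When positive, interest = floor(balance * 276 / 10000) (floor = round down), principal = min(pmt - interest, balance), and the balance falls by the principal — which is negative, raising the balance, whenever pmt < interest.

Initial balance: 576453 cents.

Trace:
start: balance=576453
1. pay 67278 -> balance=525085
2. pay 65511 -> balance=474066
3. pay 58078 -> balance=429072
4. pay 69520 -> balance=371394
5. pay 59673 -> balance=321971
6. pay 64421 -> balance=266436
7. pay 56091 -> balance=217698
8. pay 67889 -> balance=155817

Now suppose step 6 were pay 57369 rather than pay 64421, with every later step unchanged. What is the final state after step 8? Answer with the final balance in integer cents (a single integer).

163264

(re-executing from step 6 with the substitution; state before step 6: balance=321971)
6. pay 57369 -> balance=273488
7. pay 56091 -> balance=224945
8. pay 67889 -> balance=163264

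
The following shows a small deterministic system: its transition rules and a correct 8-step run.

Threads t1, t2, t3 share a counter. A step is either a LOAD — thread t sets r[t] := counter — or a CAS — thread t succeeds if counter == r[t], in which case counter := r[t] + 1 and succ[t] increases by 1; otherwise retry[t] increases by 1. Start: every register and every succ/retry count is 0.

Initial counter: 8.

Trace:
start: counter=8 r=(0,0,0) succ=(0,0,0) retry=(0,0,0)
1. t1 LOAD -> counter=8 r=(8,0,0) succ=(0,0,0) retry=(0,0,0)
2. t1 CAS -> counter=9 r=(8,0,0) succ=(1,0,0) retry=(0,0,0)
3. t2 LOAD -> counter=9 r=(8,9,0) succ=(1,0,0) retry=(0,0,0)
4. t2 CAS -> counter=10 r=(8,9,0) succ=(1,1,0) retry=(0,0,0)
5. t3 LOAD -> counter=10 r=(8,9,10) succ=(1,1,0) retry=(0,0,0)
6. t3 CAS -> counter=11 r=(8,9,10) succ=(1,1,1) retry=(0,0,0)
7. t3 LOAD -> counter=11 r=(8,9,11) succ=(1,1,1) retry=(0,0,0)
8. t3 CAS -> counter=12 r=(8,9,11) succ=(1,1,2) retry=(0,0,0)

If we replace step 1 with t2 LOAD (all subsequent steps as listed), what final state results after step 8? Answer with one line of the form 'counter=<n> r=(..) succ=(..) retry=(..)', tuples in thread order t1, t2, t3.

counter=11 r=(0,8,10) succ=(0,1,2) retry=(1,0,0)

(re-executing from step 1 with the substitution; state before step 1: counter=8 r=(0,0,0) succ=(0,0,0) retry=(0,0,0))
1. t2 LOAD -> counter=8 r=(0,8,0) succ=(0,0,0) retry=(0,0,0)
2. t1 CAS -> counter=8 r=(0,8,0) succ=(0,0,0) retry=(1,0,0)
3. t2 LOAD -> counter=8 r=(0,8,0) succ=(0,0,0) retry=(1,0,0)
4. t2 CAS -> counter=9 r=(0,8,0) succ=(0,1,0) retry=(1,0,0)
5. t3 LOAD -> counter=9 r=(0,8,9) succ=(0,1,0) retry=(1,0,0)
6. t3 CAS -> counter=10 r=(0,8,9) succ=(0,1,1) retry=(1,0,0)
7. t3 LOAD -> counter=10 r=(0,8,10) succ=(0,1,1) retry=(1,0,0)
8. t3 CAS -> counter=11 r=(0,8,10) succ=(0,1,2) retry=(1,0,0)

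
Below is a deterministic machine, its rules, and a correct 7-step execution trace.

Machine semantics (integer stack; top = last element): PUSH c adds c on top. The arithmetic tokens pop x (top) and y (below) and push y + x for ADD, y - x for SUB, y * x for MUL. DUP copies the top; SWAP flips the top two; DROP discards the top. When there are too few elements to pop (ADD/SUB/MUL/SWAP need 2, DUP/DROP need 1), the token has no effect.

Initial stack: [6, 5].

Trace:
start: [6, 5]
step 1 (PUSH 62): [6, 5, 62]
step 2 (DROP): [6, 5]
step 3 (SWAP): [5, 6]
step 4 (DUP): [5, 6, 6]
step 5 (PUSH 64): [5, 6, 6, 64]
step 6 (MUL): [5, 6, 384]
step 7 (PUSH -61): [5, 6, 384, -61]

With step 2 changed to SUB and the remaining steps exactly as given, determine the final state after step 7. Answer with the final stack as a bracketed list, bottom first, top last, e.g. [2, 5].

(re-executing from step 2 with the substitution; state before step 2: [6, 5, 62])
step 2 (SUB): [6, -57]
step 3 (SWAP): [-57, 6]
step 4 (DUP): [-57, 6, 6]
step 5 (PUSH 64): [-57, 6, 6, 64]
step 6 (MUL): [-57, 6, 384]
step 7 (PUSH -61): [-57, 6, 384, -61]

[-57, 6, 384, -61]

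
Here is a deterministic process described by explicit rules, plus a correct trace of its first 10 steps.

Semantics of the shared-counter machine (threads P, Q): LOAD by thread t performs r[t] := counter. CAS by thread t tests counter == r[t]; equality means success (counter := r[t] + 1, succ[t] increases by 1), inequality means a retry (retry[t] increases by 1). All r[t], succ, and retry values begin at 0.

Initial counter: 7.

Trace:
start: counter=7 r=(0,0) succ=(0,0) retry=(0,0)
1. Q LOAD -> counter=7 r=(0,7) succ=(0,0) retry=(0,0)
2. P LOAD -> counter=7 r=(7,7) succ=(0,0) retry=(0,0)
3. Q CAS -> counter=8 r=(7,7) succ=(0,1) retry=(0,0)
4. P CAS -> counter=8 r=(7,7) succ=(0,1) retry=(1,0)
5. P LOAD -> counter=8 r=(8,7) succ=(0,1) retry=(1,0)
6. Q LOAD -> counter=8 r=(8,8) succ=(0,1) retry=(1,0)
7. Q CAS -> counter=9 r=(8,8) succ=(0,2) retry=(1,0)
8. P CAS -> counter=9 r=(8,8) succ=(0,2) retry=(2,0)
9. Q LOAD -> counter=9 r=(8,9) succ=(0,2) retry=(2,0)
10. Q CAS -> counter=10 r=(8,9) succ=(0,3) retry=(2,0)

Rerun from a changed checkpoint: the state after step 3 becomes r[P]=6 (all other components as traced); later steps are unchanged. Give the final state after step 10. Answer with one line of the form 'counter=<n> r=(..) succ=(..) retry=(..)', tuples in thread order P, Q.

state after step 3 := counter=8 r=(6,7) succ=(0,1) retry=(0,0)
4. P CAS -> counter=8 r=(6,7) succ=(0,1) retry=(1,0)
5. P LOAD -> counter=8 r=(8,7) succ=(0,1) retry=(1,0)
6. Q LOAD -> counter=8 r=(8,8) succ=(0,1) retry=(1,0)
7. Q CAS -> counter=9 r=(8,8) succ=(0,2) retry=(1,0)
8. P CAS -> counter=9 r=(8,8) succ=(0,2) retry=(2,0)
9. Q LOAD -> counter=9 r=(8,9) succ=(0,2) retry=(2,0)
10. Q CAS -> counter=10 r=(8,9) succ=(0,3) retry=(2,0)

counter=10 r=(8,9) succ=(0,3) retry=(2,0)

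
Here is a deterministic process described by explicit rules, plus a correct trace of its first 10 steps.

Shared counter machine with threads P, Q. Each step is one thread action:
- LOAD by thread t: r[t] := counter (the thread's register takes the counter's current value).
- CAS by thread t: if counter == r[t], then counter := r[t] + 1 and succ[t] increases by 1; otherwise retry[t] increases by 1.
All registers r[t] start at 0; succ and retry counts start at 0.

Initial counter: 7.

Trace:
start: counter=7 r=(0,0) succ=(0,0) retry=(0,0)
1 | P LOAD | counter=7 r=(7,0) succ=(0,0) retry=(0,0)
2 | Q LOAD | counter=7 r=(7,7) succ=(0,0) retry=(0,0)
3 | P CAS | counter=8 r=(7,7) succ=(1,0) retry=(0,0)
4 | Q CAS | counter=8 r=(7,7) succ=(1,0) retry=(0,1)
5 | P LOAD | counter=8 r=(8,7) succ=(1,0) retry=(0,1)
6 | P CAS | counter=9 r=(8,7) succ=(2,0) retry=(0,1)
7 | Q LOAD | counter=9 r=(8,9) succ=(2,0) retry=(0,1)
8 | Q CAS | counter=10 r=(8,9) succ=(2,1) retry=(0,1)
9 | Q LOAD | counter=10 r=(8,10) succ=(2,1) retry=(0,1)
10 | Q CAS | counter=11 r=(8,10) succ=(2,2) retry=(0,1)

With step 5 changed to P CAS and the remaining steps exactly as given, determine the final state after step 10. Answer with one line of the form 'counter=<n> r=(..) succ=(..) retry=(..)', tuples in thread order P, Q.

(re-executing from step 5 with the substitution; state before step 5: counter=8 r=(7,7) succ=(1,0) retry=(0,1))
5 | P CAS | counter=8 r=(7,7) succ=(1,0) retry=(1,1)
6 | P CAS | counter=8 r=(7,7) succ=(1,0) retry=(2,1)
7 | Q LOAD | counter=8 r=(7,8) succ=(1,0) retry=(2,1)
8 | Q CAS | counter=9 r=(7,8) succ=(1,1) retry=(2,1)
9 | Q LOAD | counter=9 r=(7,9) succ=(1,1) retry=(2,1)
10 | Q CAS | counter=10 r=(7,9) succ=(1,2) retry=(2,1)

counter=10 r=(7,9) succ=(1,2) retry=(2,1)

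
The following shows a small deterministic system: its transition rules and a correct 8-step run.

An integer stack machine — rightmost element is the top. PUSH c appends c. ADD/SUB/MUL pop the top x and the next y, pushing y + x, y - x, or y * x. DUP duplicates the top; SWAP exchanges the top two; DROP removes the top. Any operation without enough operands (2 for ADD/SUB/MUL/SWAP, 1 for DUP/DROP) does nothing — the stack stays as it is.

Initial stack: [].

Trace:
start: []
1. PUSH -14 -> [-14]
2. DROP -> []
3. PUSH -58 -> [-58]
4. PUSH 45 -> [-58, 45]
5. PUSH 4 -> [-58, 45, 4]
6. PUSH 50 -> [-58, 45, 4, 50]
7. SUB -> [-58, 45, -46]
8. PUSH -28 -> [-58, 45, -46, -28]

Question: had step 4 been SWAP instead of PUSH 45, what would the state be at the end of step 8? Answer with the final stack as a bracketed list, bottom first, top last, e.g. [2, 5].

[-58, -46, -28]

(re-executing from step 4 with the substitution; state before step 4: [-58])
4. SWAP -> [-58]
5. PUSH 4 -> [-58, 4]
6. PUSH 50 -> [-58, 4, 50]
7. SUB -> [-58, -46]
8. PUSH -28 -> [-58, -46, -28]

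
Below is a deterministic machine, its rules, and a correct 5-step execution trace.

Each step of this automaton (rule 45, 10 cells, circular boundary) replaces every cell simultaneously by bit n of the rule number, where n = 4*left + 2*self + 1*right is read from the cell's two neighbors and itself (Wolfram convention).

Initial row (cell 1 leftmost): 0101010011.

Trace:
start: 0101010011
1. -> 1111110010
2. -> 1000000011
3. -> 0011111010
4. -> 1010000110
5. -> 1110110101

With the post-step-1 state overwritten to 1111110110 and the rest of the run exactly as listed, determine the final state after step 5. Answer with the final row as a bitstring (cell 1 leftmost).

1010010000

state after step 1 := 1111110110
2. -> 1000001101
3. -> 0011101011
4. -> 0010011110
5. -> 1010010000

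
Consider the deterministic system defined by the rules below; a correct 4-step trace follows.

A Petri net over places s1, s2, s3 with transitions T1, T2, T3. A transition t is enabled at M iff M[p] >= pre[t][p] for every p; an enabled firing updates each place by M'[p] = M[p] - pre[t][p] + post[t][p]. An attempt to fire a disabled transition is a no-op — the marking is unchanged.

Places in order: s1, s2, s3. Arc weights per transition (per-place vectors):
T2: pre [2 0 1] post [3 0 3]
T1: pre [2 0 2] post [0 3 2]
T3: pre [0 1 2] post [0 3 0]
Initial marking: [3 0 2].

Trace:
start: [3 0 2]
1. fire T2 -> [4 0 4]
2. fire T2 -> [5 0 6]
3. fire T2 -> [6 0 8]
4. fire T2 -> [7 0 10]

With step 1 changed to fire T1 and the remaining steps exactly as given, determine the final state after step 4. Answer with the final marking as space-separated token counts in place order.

1 3 2

(re-executing from step 1 with the substitution; state before step 1: [3 0 2])
1. fire T1 -> [1 3 2]
2. fire T2 -> [1 3 2]
3. fire T2 -> [1 3 2]
4. fire T2 -> [1 3 2]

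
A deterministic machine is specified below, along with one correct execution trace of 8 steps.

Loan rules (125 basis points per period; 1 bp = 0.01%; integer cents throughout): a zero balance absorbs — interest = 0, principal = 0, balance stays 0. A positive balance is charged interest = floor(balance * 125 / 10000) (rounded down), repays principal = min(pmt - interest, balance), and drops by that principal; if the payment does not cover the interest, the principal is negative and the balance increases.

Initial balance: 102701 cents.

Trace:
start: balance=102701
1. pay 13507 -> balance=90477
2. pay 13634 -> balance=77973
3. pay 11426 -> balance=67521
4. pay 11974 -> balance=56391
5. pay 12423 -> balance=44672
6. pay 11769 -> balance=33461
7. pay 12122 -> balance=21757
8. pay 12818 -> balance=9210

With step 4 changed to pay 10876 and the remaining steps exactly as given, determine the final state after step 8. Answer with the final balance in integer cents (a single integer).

10365

(re-executing from step 4 with the substitution; state before step 4: balance=67521)
4. pay 10876 -> balance=57489
5. pay 12423 -> balance=45784
6. pay 11769 -> balance=34587
7. pay 12122 -> balance=22897
8. pay 12818 -> balance=10365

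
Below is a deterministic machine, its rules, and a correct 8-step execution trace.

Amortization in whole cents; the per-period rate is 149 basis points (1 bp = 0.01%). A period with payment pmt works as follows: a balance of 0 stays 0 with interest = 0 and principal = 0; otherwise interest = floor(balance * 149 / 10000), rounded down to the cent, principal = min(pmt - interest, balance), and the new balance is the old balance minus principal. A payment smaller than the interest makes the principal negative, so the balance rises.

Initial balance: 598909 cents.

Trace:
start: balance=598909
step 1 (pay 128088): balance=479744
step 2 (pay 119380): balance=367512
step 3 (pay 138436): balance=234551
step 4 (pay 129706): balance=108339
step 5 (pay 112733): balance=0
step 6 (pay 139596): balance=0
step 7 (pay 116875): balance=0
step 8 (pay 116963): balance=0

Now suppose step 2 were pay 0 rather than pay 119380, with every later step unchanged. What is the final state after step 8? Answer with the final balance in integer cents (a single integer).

(re-executing from step 2 with the substitution; state before step 2: balance=479744)
step 2 (pay 0): balance=486892
step 3 (pay 138436): balance=355710
step 4 (pay 129706): balance=231304
step 5 (pay 112733): balance=122017
step 6 (pay 139596): balance=0
step 7 (pay 116875): balance=0
step 8 (pay 116963): balance=0

0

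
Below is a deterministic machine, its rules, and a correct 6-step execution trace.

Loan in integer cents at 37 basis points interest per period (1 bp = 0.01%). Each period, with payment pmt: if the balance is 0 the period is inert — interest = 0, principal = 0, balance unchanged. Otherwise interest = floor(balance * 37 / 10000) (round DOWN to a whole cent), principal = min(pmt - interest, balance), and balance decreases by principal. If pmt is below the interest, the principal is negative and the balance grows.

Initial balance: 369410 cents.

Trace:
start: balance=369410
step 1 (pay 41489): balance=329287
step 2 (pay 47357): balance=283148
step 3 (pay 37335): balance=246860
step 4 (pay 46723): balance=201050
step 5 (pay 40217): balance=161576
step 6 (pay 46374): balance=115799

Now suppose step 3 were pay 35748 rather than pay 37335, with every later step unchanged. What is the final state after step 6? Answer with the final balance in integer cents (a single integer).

117404

(re-executing from step 3 with the substitution; state before step 3: balance=283148)
step 3 (pay 35748): balance=248447
step 4 (pay 46723): balance=202643
step 5 (pay 40217): balance=163175
step 6 (pay 46374): balance=117404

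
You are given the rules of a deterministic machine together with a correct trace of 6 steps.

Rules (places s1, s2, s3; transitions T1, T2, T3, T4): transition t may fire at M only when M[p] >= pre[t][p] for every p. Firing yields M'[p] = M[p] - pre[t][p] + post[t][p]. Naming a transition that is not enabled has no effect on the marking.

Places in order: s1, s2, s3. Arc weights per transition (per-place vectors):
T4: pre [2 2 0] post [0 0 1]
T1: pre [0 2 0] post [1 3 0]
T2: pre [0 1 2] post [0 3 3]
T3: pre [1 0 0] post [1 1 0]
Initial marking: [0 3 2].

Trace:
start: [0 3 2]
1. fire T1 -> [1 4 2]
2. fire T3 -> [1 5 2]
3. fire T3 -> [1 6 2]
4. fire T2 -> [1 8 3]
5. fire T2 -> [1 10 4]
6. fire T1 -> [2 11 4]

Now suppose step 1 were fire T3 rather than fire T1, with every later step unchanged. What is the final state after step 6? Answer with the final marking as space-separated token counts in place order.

(re-executing from step 1 with the substitution; state before step 1: [0 3 2])
1. fire T3 -> [0 3 2]
2. fire T3 -> [0 3 2]
3. fire T3 -> [0 3 2]
4. fire T2 -> [0 5 3]
5. fire T2 -> [0 7 4]
6. fire T1 -> [1 8 4]

1 8 4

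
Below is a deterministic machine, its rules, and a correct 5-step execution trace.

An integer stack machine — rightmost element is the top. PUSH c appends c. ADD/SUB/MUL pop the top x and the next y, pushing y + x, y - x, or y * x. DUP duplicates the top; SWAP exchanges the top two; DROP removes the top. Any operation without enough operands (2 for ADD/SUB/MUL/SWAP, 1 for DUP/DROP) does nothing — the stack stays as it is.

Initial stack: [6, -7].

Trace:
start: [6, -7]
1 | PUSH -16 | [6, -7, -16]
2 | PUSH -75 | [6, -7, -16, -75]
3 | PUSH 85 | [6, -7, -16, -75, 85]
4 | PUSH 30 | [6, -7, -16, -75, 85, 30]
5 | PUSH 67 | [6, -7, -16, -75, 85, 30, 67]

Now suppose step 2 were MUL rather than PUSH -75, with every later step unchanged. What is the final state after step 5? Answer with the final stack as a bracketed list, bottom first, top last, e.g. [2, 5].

(re-executing from step 2 with the substitution; state before step 2: [6, -7, -16])
2 | MUL | [6, 112]
3 | PUSH 85 | [6, 112, 85]
4 | PUSH 30 | [6, 112, 85, 30]
5 | PUSH 67 | [6, 112, 85, 30, 67]

[6, 112, 85, 30, 67]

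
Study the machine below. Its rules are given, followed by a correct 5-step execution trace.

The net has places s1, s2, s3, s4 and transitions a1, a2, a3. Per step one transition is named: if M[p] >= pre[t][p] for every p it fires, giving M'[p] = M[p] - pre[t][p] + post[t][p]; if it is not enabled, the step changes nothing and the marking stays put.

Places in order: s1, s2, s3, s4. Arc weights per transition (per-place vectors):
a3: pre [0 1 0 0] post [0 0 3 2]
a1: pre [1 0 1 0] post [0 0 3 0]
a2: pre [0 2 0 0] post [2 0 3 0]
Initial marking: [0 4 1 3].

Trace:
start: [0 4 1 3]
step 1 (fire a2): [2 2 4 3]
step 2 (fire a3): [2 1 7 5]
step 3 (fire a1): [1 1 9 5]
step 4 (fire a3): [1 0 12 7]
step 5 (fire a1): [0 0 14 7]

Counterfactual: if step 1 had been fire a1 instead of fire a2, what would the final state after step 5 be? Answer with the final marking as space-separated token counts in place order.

(re-executing from step 1 with the substitution; state before step 1: [0 4 1 3])
step 1 (fire a1): [0 4 1 3]
step 2 (fire a3): [0 3 4 5]
step 3 (fire a1): [0 3 4 5]
step 4 (fire a3): [0 2 7 7]
step 5 (fire a1): [0 2 7 7]

0 2 7 7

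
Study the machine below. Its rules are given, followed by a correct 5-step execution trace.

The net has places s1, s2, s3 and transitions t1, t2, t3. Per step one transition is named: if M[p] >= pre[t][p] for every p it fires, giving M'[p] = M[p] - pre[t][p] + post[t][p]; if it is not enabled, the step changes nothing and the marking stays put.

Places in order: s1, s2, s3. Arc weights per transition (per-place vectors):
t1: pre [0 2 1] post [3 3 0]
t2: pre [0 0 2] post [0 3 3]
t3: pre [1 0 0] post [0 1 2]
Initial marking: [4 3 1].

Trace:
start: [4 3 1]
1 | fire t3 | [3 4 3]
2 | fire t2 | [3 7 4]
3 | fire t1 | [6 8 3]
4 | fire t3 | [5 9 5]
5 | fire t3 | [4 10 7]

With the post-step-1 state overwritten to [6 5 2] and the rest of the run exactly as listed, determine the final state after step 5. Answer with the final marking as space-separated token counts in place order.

7 11 6

state after step 1 := [6 5 2]
2 | fire t2 | [6 8 3]
3 | fire t1 | [9 9 2]
4 | fire t3 | [8 10 4]
5 | fire t3 | [7 11 6]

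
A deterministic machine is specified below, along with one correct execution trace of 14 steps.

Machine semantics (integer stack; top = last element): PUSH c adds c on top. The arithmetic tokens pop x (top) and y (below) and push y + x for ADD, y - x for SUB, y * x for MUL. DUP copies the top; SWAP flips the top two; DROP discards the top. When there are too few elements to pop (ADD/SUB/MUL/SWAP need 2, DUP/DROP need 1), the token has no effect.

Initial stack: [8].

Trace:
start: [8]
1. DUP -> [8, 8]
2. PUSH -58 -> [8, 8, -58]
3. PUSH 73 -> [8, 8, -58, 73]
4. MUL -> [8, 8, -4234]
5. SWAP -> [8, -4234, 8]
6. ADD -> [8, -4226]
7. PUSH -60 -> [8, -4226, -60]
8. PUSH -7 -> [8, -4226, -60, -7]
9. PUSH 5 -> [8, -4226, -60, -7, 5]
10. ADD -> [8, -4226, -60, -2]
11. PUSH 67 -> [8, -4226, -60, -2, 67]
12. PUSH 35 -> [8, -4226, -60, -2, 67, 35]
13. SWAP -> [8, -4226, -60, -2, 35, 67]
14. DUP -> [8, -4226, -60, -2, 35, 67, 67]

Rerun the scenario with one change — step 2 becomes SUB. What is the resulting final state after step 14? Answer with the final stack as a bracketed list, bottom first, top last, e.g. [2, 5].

(re-executing from step 2 with the substitution; state before step 2: [8, 8])
2. SUB -> [0]
3. PUSH 73 -> [0, 73]
4. MUL -> [0]
5. SWAP -> [0]
6. ADD -> [0]
7. PUSH -60 -> [0, -60]
8. PUSH -7 -> [0, -60, -7]
9. PUSH 5 -> [0, -60, -7, 5]
10. ADD -> [0, -60, -2]
11. PUSH 67 -> [0, -60, -2, 67]
12. PUSH 35 -> [0, -60, -2, 67, 35]
13. SWAP -> [0, -60, -2, 35, 67]
14. DUP -> [0, -60, -2, 35, 67, 67]

[0, -60, -2, 35, 67, 67]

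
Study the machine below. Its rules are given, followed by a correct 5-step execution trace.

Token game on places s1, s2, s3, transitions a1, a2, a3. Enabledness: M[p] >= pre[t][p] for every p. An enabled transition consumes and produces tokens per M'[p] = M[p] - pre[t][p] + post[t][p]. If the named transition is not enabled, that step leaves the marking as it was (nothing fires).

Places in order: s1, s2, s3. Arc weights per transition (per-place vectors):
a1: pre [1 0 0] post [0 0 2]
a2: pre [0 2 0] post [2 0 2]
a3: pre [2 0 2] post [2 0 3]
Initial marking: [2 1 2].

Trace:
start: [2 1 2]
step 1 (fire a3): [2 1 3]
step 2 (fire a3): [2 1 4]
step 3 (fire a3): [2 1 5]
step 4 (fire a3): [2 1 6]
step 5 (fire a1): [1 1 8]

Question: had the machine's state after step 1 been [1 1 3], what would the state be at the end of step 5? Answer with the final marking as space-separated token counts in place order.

0 1 5

state after step 1 := [1 1 3]
step 2 (fire a3): [1 1 3]
step 3 (fire a3): [1 1 3]
step 4 (fire a3): [1 1 3]
step 5 (fire a1): [0 1 5]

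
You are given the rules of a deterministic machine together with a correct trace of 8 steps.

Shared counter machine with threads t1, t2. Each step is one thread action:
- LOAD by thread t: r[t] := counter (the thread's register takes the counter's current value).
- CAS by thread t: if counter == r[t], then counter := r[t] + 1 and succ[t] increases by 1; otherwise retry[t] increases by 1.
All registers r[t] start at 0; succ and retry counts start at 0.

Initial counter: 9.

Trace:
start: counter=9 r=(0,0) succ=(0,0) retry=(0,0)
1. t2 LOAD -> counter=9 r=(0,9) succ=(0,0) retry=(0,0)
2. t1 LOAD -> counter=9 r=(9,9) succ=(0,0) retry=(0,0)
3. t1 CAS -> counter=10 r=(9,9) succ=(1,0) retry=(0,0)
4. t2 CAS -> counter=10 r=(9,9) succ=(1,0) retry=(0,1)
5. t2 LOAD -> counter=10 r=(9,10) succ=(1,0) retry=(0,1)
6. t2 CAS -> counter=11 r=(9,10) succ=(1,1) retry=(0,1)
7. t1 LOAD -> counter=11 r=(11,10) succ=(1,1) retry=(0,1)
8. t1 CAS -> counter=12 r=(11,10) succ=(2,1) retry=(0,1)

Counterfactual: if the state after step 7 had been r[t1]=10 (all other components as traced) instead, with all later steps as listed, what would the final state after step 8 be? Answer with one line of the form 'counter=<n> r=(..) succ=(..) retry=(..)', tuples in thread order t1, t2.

counter=11 r=(10,10) succ=(1,1) retry=(1,1)

state after step 7 := counter=11 r=(10,10) succ=(1,1) retry=(0,1)
8. t1 CAS -> counter=11 r=(10,10) succ=(1,1) retry=(1,1)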